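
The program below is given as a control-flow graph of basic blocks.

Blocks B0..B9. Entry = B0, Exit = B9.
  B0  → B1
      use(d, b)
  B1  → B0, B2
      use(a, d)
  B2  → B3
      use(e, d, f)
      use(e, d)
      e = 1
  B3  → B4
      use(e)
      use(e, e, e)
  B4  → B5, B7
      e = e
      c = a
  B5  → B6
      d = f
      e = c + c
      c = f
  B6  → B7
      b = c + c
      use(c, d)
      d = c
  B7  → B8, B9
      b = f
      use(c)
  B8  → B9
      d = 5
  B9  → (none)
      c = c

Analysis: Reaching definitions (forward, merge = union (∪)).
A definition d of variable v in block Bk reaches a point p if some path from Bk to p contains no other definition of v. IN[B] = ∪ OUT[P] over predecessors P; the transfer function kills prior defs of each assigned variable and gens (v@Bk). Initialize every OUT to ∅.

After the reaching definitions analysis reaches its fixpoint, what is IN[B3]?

Converged values:
  B0:   IN={}   OUT={}
  B1:   IN={}   OUT={}
  B2:   IN={}   OUT={e@B2}
  B3:   IN={e@B2}   OUT={e@B2}
  B4:   IN={e@B2}   OUT={c@B4, e@B4}
  B5:   IN={c@B4, e@B4}   OUT={c@B5, d@B5, e@B5}
  B6:   IN={c@B5, d@B5, e@B5}   OUT={b@B6, c@B5, d@B6, e@B5}
  B7:   IN={b@B6, c@B4, c@B5, d@B6, e@B4, e@B5}   OUT={b@B7, c@B4, c@B5, d@B6, e@B4, e@B5}
  B8:   IN={b@B7, c@B4, c@B5, d@B6, e@B4, e@B5}   OUT={b@B7, c@B4, c@B5, d@B8, e@B4, e@B5}
  B9:   IN={b@B7, c@B4, c@B5, d@B6, d@B8, e@B4, e@B5}   OUT={b@B7, c@B9, d@B6, d@B8, e@B4, e@B5}

Merge at B3: IN[B3] = OUT[B2] = {e@B2}

Answer: {e@B2}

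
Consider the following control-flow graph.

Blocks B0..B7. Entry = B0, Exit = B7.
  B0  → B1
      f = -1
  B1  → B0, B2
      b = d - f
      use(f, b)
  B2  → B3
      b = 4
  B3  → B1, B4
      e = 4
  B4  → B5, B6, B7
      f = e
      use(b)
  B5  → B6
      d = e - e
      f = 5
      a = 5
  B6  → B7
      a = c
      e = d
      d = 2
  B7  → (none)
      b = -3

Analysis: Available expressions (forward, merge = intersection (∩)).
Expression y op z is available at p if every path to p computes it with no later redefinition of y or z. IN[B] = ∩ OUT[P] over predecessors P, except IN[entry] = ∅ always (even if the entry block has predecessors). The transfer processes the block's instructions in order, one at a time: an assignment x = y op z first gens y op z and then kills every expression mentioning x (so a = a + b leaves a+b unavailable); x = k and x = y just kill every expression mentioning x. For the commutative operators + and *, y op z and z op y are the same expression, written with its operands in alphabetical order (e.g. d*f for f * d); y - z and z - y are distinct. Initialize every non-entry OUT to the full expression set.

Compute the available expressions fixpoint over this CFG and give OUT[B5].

Converged values:
  B0: | IN={} | OUT={}
  B1: | IN={} | OUT={d-f}
  B2: | IN={d-f} | OUT={d-f}
  B3: | IN={d-f} | OUT={d-f}
  B4: | IN={d-f} | OUT={}
  B5: | IN={} | OUT={e-e}
  B6: | IN={} | OUT={}
  B7: | IN={} | OUT={}

Merge at B5: IN[B5] = OUT[B4] = {}
Applying B5's transfer function to that IN value gives OUT[B5] (row B5 above).

Answer: {e-e}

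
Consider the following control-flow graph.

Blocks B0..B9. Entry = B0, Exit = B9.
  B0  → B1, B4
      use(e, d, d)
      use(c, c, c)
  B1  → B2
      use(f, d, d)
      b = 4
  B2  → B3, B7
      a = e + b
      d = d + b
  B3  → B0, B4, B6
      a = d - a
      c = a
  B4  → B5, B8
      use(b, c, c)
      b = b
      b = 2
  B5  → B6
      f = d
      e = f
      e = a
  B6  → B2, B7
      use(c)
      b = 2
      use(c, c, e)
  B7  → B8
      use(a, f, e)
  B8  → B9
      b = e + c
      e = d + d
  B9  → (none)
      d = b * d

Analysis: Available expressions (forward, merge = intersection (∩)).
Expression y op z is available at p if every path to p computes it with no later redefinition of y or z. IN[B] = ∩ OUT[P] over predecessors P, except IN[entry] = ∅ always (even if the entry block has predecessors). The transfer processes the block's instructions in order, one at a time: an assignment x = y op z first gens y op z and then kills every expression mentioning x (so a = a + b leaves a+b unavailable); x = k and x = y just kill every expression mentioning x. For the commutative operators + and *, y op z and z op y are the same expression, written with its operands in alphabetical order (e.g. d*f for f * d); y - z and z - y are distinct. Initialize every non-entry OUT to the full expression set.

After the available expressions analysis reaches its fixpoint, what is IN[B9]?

Answer: {d+d}

Trace:
Per-block solution:
  B0: | IN={} | OUT={}
  B1: | IN={} | OUT={}
  B2: | IN={} | OUT={b+e}
  B3: | IN={b+e} | OUT={b+e}
  B4: | IN={} | OUT={}
  B5: | IN={} | OUT={}
  B6: | IN={} | OUT={}
  B7: | IN={} | OUT={}
  B8: | IN={} | OUT={d+d}
  B9: | IN={d+d} | OUT={}

Merge at B9: IN[B9] = OUT[B8] = {d+d}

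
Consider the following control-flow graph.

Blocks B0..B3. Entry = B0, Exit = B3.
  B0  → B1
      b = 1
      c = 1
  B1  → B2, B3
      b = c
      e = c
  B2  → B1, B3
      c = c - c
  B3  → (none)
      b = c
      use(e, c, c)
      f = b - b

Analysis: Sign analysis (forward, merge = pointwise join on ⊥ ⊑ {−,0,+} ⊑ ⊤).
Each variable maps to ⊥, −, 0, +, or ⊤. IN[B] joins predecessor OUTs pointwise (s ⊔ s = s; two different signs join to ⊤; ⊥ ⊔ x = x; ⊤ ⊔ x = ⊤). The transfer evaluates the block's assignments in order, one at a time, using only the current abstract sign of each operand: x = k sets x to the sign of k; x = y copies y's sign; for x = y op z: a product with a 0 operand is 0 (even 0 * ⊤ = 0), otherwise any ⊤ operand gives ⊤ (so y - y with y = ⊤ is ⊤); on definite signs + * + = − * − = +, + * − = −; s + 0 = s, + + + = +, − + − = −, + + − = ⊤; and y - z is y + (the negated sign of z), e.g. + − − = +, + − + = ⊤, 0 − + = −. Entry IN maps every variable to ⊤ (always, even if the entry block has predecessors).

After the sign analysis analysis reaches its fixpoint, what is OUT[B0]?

Answer: {a: ⊤, b: +, c: +, d: ⊤, e: ⊤, f: ⊤}

Working:
Per-block solution:
  B0:  IN=(all ⊤)  OUT={b:+, c:+; rest ⊤}
  B1:  IN=(all ⊤)  OUT=(all ⊤)
  B2:  IN=(all ⊤)  OUT=(all ⊤)
  B3:  IN=(all ⊤)  OUT=(all ⊤)

B0 is the boundary node: IN[B0] = {a: ⊤, b: ⊤, c: ⊤, d: ⊤, e: ⊤, f: ⊤}
Applying B0's transfer function to that IN value gives OUT[B0] (row B0 above).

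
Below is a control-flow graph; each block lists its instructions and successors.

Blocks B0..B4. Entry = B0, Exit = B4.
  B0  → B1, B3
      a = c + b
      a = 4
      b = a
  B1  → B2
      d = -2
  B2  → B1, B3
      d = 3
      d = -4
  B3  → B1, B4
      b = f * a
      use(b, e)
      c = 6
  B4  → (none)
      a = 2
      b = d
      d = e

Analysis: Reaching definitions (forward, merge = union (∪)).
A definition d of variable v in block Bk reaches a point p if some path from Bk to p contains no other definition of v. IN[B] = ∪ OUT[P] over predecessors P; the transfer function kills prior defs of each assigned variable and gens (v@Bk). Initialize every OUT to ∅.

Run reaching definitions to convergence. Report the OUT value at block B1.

Answer: {a@B0, b@B0, b@B3, c@B3, d@B1}

Derivation:
Fixpoint table:
  B0:  IN={}  OUT={a@B0, b@B0}
  B1:  IN={a@B0, b@B0, b@B3, c@B3, d@B2}  OUT={a@B0, b@B0, b@B3, c@B3, d@B1}
  B2:  IN={a@B0, b@B0, b@B3, c@B3, d@B1}  OUT={a@B0, b@B0, b@B3, c@B3, d@B2}
  B3:  IN={a@B0, b@B0, b@B3, c@B3, d@B2}  OUT={a@B0, b@B3, c@B3, d@B2}
  B4:  IN={a@B0, b@B3, c@B3, d@B2}  OUT={a@B4, b@B4, c@B3, d@B4}

Merge at B1: IN[B1] = OUT[B0] ⊔ OUT[B2] ⊔ OUT[B3] = {a@B0, b@B0, b@B3, c@B3, d@B2}
Applying B1's transfer function to that IN value gives OUT[B1] (row B1 above).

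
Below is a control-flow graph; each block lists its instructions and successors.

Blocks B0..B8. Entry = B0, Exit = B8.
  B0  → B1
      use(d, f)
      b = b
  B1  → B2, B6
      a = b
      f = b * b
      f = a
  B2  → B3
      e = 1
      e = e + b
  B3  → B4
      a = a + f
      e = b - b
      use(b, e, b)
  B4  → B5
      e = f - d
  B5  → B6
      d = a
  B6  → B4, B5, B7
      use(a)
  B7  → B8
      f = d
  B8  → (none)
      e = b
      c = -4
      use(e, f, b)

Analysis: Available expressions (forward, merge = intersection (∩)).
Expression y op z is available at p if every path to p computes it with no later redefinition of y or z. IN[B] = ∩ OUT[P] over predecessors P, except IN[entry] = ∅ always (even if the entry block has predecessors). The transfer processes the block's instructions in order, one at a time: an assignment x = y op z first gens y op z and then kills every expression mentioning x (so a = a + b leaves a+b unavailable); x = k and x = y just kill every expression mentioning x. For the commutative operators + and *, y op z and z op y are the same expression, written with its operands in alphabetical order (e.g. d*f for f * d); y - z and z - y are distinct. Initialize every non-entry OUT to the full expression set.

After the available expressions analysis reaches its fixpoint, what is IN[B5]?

Per-block solution:
  B0:   IN={}   OUT={}
  B1:   IN={}   OUT={b*b}
  B2:   IN={b*b}   OUT={b*b}
  B3:   IN={b*b}   OUT={b*b, b-b}
  B4:   IN={b*b}   OUT={b*b, f-d}
  B5:   IN={b*b}   OUT={b*b}
  B6:   IN={b*b}   OUT={b*b}
  B7:   IN={b*b}   OUT={b*b}
  B8:   IN={b*b}   OUT={b*b}

Merge at B5: IN[B5] = OUT[B4] ∩ OUT[B6] = {b*b}

Answer: {b*b}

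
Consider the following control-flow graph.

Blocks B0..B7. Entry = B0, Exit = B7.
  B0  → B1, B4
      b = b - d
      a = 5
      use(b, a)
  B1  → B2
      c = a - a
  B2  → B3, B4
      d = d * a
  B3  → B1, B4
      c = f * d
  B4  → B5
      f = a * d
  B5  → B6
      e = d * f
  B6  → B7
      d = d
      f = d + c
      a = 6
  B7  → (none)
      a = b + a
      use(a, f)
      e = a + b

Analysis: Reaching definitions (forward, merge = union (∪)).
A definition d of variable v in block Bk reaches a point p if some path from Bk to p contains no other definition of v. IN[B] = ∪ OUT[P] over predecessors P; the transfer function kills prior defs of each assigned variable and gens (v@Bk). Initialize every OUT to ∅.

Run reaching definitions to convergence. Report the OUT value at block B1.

Answer: {a@B0, b@B0, c@B1, d@B2}

Derivation:
Converged values:
  B0: | IN={} | OUT={a@B0, b@B0}
  B1: | IN={a@B0, b@B0, c@B3, d@B2} | OUT={a@B0, b@B0, c@B1, d@B2}
  B2: | IN={a@B0, b@B0, c@B1, d@B2} | OUT={a@B0, b@B0, c@B1, d@B2}
  B3: | IN={a@B0, b@B0, c@B1, d@B2} | OUT={a@B0, b@B0, c@B3, d@B2}
  B4: | IN={a@B0, b@B0, c@B1, c@B3, d@B2} | OUT={a@B0, b@B0, c@B1, c@B3, d@B2, f@B4}
  B5: | IN={a@B0, b@B0, c@B1, c@B3, d@B2, f@B4} | OUT={a@B0, b@B0, c@B1, c@B3, d@B2, e@B5, f@B4}
  B6: | IN={a@B0, b@B0, c@B1, c@B3, d@B2, e@B5, f@B4} | OUT={a@B6, b@B0, c@B1, c@B3, d@B6, e@B5, f@B6}
  B7: | IN={a@B6, b@B0, c@B1, c@B3, d@B6, e@B5, f@B6} | OUT={a@B7, b@B0, c@B1, c@B3, d@B6, e@B7, f@B6}

Merge at B1: IN[B1] = OUT[B0] ⊔ OUT[B3] = {a@B0, b@B0, c@B3, d@B2}
Applying B1's transfer function to that IN value gives OUT[B1] (row B1 above).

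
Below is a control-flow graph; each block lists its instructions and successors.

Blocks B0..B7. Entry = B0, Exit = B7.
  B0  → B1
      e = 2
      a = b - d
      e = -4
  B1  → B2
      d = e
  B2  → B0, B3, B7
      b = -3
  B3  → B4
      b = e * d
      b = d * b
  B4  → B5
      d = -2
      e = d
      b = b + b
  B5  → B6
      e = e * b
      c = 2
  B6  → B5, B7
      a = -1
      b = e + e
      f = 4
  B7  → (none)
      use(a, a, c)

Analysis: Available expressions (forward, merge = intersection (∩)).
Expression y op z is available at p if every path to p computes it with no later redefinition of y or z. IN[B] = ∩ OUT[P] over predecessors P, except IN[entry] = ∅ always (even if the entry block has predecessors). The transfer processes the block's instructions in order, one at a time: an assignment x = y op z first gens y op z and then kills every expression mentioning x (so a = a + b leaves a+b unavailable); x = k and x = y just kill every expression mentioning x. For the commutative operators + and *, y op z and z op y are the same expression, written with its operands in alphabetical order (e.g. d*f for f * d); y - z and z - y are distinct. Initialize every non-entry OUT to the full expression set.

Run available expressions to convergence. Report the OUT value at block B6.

Answer: {e+e}

Trace:
Per-block solution:
  B0:  IN={}  OUT={b-d}
  B1:  IN={b-d}  OUT={}
  B2:  IN={}  OUT={}
  B3:  IN={}  OUT={d*e}
  B4:  IN={d*e}  OUT={}
  B5:  IN={}  OUT={}
  B6:  IN={}  OUT={e+e}
  B7:  IN={}  OUT={}

Merge at B6: IN[B6] = OUT[B5] = {}
Applying B6's transfer function to that IN value gives OUT[B6] (row B6 above).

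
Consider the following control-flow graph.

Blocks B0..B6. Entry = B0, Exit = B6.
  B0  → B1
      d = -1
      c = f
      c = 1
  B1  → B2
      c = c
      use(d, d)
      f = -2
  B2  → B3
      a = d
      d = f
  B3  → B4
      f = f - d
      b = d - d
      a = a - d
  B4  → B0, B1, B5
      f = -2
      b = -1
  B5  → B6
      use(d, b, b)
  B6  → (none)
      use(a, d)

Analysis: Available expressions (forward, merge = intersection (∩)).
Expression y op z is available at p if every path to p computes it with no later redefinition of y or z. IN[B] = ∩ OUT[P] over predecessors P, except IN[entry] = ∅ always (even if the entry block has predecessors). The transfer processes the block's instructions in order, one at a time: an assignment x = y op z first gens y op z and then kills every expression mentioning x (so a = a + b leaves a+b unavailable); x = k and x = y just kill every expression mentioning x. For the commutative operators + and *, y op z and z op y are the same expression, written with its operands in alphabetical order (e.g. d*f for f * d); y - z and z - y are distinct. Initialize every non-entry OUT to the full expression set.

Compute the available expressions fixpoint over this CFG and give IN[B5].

Answer: {d-d}

Trace:
Fixpoint table:
  B0:  IN={}  OUT={}
  B1:  IN={}  OUT={}
  B2:  IN={}  OUT={}
  B3:  IN={}  OUT={d-d}
  B4:  IN={d-d}  OUT={d-d}
  B5:  IN={d-d}  OUT={d-d}
  B6:  IN={d-d}  OUT={d-d}

Merge at B5: IN[B5] = OUT[B4] = {d-d}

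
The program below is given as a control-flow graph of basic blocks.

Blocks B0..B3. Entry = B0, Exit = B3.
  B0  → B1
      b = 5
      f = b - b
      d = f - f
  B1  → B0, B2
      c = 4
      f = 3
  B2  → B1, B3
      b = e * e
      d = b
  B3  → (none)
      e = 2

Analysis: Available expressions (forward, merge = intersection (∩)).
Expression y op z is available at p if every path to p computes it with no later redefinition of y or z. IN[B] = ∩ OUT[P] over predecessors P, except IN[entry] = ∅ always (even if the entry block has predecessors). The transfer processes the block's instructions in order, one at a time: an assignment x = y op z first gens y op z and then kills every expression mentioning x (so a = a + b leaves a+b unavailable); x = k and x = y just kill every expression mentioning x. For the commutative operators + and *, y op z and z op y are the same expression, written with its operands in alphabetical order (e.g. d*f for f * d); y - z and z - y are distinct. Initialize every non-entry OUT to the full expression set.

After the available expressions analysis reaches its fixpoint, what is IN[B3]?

Converged values:
  B0:   IN={}   OUT={b-b, f-f}
  B1:   IN={}   OUT={}
  B2:   IN={}   OUT={e*e}
  B3:   IN={e*e}   OUT={}

Merge at B3: IN[B3] = OUT[B2] = {e*e}

Answer: {e*e}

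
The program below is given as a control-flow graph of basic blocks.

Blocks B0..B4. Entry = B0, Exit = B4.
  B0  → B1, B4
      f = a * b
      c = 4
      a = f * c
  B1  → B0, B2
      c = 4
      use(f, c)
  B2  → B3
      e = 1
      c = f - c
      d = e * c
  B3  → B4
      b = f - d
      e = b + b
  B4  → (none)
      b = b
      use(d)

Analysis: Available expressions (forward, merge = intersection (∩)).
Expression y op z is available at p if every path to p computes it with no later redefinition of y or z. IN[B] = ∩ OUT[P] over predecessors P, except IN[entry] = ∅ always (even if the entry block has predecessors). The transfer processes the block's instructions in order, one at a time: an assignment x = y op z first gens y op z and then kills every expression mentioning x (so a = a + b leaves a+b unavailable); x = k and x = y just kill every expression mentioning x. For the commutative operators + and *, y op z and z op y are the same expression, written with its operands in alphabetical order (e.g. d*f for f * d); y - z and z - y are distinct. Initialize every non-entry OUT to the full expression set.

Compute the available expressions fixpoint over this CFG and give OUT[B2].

Fixpoint table:
  B0:   IN={}   OUT={c*f}
  B1:   IN={c*f}   OUT={}
  B2:   IN={}   OUT={c*e}
  B3:   IN={c*e}   OUT={b+b, f-d}
  B4:   IN={}   OUT={}

Merge at B2: IN[B2] = OUT[B1] = {}
Applying B2's transfer function to that IN value gives OUT[B2] (row B2 above).

Answer: {c*e}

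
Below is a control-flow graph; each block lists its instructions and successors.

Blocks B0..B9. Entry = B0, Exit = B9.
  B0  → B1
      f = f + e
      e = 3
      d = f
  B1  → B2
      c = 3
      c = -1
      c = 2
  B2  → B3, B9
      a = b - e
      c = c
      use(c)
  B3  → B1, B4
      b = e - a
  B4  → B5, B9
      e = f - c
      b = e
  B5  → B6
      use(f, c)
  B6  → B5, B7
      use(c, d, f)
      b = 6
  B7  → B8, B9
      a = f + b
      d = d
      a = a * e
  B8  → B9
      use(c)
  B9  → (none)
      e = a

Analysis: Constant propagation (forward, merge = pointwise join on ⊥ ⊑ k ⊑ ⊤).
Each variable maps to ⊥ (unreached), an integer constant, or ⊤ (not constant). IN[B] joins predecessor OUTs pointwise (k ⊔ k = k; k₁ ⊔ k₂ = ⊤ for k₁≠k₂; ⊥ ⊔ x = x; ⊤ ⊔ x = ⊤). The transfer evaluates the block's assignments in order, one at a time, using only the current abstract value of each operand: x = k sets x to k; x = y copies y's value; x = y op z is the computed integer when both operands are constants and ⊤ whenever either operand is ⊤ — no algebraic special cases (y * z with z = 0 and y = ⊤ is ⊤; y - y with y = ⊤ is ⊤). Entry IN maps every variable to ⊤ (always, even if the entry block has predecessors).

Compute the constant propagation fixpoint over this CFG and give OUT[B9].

Fixpoint table:
  B0:   IN=(all ⊤)   OUT={e:3; rest ⊤}
  B1:   IN={e:3; rest ⊤}   OUT={c:2, e:3; rest ⊤}
  B2:   IN={c:2, e:3; rest ⊤}   OUT={c:2, e:3; rest ⊤}
  B3:   IN={c:2, e:3; rest ⊤}   OUT={c:2, e:3; rest ⊤}
  B4:   IN={c:2, e:3; rest ⊤}   OUT={c:2; rest ⊤}
  B5:   IN={c:2; rest ⊤}   OUT={c:2; rest ⊤}
  B6:   IN={c:2; rest ⊤}   OUT={b:6, c:2; rest ⊤}
  B7:   IN={b:6, c:2; rest ⊤}   OUT={b:6, c:2; rest ⊤}
  B8:   IN={b:6, c:2; rest ⊤}   OUT={b:6, c:2; rest ⊤}
  B9:   IN={c:2; rest ⊤}   OUT={c:2; rest ⊤}

Merge at B9: IN[B9] = OUT[B2] ⊔ OUT[B4] ⊔ OUT[B7] ⊔ OUT[B8] = {a: ⊤, b: ⊤, c: 2, d: ⊤, e: ⊤, f: ⊤}
Applying B9's transfer function to that IN value gives OUT[B9] (row B9 above).

Answer: {a: ⊤, b: ⊤, c: 2, d: ⊤, e: ⊤, f: ⊤}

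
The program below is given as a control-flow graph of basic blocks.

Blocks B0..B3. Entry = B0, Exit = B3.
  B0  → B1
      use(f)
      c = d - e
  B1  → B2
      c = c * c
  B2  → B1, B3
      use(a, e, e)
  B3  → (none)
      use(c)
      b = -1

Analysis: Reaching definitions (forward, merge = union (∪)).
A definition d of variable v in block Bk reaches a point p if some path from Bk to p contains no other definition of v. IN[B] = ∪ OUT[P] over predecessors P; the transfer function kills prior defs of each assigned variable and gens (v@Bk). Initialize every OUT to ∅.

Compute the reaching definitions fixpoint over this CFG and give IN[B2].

Answer: {c@B1}

Derivation:
Fixpoint table:
  B0: | IN={} | OUT={c@B0}
  B1: | IN={c@B0, c@B1} | OUT={c@B1}
  B2: | IN={c@B1} | OUT={c@B1}
  B3: | IN={c@B1} | OUT={b@B3, c@B1}

Merge at B2: IN[B2] = OUT[B1] = {c@B1}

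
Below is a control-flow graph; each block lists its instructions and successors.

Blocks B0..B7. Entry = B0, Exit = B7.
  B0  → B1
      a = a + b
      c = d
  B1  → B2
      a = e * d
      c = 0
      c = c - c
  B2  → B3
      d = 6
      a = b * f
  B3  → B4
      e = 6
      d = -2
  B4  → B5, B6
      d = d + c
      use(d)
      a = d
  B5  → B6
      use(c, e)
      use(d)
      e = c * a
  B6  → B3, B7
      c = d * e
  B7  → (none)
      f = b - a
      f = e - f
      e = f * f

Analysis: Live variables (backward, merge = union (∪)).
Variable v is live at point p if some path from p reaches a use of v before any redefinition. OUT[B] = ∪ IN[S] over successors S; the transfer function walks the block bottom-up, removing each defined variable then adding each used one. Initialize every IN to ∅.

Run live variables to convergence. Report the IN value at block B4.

Per-block solution:
  B0:   IN={a, b, d, e, f}   OUT={b, d, e, f}
  B1:   IN={b, d, e, f}   OUT={b, c, f}
  B2:   IN={b, c, f}   OUT={b, c}
  B3:   IN={b, c}   OUT={b, c, d, e}
  B4:   IN={b, c, d, e}   OUT={a, b, c, d, e}
  B5:   IN={a, b, c, d, e}   OUT={a, b, d, e}
  B6:   IN={a, b, d, e}   OUT={a, b, c, e}
  B7:   IN={a, b, e}   OUT={}

Merge at B4: OUT[B4] = IN[B5] ⊔ IN[B6] = {a, b, c, d, e}
Applying B4's transfer function to that OUT value gives IN[B4] (row B4 above).

Answer: {b, c, d, e}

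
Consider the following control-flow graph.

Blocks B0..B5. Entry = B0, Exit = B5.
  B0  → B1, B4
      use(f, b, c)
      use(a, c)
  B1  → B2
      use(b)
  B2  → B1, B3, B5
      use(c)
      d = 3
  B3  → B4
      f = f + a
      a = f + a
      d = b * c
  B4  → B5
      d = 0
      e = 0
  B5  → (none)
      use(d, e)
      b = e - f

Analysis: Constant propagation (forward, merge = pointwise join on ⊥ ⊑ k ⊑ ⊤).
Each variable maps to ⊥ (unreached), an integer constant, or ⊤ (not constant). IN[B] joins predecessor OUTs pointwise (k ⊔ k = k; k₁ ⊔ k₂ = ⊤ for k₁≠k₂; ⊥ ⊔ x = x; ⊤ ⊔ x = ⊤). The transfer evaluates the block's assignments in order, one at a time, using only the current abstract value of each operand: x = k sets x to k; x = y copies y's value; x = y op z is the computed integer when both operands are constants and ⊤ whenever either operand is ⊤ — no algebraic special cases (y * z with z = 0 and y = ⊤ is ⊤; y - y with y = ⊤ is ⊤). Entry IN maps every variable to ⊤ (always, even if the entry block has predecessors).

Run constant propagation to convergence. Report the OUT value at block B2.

Per-block solution:
  B0:   IN=(all ⊤)   OUT=(all ⊤)
  B1:   IN=(all ⊤)   OUT=(all ⊤)
  B2:   IN=(all ⊤)   OUT={d:3; rest ⊤}
  B3:   IN={d:3; rest ⊤}   OUT=(all ⊤)
  B4:   IN=(all ⊤)   OUT={d:0, e:0; rest ⊤}
  B5:   IN=(all ⊤)   OUT=(all ⊤)

Merge at B2: IN[B2] = OUT[B1] = {a: ⊤, b: ⊤, c: ⊤, d: ⊤, e: ⊤, f: ⊤}
Applying B2's transfer function to that IN value gives OUT[B2] (row B2 above).

Answer: {a: ⊤, b: ⊤, c: ⊤, d: 3, e: ⊤, f: ⊤}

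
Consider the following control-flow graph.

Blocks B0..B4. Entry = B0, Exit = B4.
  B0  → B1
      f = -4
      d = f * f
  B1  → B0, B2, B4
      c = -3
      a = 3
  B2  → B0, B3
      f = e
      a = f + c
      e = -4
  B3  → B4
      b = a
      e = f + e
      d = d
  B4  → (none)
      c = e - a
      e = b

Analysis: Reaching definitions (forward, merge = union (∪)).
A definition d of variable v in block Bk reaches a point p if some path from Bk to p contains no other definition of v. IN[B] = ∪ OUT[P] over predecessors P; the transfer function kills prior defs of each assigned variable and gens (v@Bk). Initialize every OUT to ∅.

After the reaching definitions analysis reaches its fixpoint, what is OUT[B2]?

Answer: {a@B2, c@B1, d@B0, e@B2, f@B2}

Working:
Converged values:
  B0:   IN={a@B1, a@B2, c@B1, d@B0, e@B2, f@B0, f@B2}   OUT={a@B1, a@B2, c@B1, d@B0, e@B2, f@B0}
  B1:   IN={a@B1, a@B2, c@B1, d@B0, e@B2, f@B0}   OUT={a@B1, c@B1, d@B0, e@B2, f@B0}
  B2:   IN={a@B1, c@B1, d@B0, e@B2, f@B0}   OUT={a@B2, c@B1, d@B0, e@B2, f@B2}
  B3:   IN={a@B2, c@B1, d@B0, e@B2, f@B2}   OUT={a@B2, b@B3, c@B1, d@B3, e@B3, f@B2}
  B4:   IN={a@B1, a@B2, b@B3, c@B1, d@B0, d@B3, e@B2, e@B3, f@B0, f@B2}   OUT={a@B1, a@B2, b@B3, c@B4, d@B0, d@B3, e@B4, f@B0, f@B2}

Merge at B2: IN[B2] = OUT[B1] = {a@B1, c@B1, d@B0, e@B2, f@B0}
Applying B2's transfer function to that IN value gives OUT[B2] (row B2 above).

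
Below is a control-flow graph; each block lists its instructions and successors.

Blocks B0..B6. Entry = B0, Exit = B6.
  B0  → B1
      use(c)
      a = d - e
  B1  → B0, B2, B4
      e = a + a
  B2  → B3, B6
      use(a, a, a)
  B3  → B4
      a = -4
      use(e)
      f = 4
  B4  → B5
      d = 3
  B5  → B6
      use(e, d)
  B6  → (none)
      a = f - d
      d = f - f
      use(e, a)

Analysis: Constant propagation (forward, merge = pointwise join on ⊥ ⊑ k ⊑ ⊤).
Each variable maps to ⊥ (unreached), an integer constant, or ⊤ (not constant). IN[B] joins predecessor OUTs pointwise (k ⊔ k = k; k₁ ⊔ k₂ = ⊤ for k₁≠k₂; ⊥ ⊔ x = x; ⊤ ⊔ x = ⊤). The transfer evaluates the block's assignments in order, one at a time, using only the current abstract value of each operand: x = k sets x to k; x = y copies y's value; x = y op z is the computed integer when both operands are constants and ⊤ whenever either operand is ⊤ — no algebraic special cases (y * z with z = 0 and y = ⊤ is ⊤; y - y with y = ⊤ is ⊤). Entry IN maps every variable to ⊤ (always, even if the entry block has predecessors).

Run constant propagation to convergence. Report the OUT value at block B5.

Converged values:
  B0: | IN=(all ⊤) | OUT=(all ⊤)
  B1: | IN=(all ⊤) | OUT=(all ⊤)
  B2: | IN=(all ⊤) | OUT=(all ⊤)
  B3: | IN=(all ⊤) | OUT={a:-4, f:4; rest ⊤}
  B4: | IN=(all ⊤) | OUT={d:3; rest ⊤}
  B5: | IN={d:3; rest ⊤} | OUT={d:3; rest ⊤}
  B6: | IN=(all ⊤) | OUT=(all ⊤)

Merge at B5: IN[B5] = OUT[B4] = {a: ⊤, b: ⊤, c: ⊤, d: 3, e: ⊤, f: ⊤}
Applying B5's transfer function to that IN value gives OUT[B5] (row B5 above).

Answer: {a: ⊤, b: ⊤, c: ⊤, d: 3, e: ⊤, f: ⊤}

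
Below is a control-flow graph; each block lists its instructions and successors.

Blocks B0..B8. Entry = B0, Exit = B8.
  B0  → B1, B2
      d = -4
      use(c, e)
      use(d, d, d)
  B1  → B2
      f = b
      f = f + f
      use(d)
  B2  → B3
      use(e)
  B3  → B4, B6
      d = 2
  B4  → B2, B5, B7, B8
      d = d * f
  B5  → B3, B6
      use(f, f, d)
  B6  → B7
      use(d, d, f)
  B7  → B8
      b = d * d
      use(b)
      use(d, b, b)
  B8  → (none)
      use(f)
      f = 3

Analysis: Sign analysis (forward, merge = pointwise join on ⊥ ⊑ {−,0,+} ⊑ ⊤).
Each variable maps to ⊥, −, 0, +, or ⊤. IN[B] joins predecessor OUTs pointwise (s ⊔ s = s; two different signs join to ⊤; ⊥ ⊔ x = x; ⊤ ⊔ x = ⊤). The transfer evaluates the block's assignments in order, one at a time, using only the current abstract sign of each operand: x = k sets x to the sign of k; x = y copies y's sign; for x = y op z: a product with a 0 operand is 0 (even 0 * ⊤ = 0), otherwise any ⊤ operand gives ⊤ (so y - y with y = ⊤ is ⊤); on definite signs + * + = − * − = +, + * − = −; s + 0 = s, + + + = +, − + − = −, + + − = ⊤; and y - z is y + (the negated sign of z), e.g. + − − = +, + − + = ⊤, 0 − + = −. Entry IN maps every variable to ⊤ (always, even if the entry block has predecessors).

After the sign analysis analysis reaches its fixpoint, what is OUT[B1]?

Answer: {a: ⊤, b: ⊤, c: ⊤, d: -, e: ⊤, f: ⊤}

Derivation:
Converged values:
  B0:   IN=(all ⊤)   OUT={d:-; rest ⊤}
  B1:   IN={d:-; rest ⊤}   OUT={d:-; rest ⊤}
  B2:   IN=(all ⊤)   OUT=(all ⊤)
  B3:   IN=(all ⊤)   OUT={d:+; rest ⊤}
  B4:   IN={d:+; rest ⊤}   OUT=(all ⊤)
  B5:   IN=(all ⊤)   OUT=(all ⊤)
  B6:   IN=(all ⊤)   OUT=(all ⊤)
  B7:   IN=(all ⊤)   OUT=(all ⊤)
  B8:   IN=(all ⊤)   OUT={f:+; rest ⊤}

Merge at B1: IN[B1] = OUT[B0] = {a: ⊤, b: ⊤, c: ⊤, d: -, e: ⊤, f: ⊤}
Applying B1's transfer function to that IN value gives OUT[B1] (row B1 above).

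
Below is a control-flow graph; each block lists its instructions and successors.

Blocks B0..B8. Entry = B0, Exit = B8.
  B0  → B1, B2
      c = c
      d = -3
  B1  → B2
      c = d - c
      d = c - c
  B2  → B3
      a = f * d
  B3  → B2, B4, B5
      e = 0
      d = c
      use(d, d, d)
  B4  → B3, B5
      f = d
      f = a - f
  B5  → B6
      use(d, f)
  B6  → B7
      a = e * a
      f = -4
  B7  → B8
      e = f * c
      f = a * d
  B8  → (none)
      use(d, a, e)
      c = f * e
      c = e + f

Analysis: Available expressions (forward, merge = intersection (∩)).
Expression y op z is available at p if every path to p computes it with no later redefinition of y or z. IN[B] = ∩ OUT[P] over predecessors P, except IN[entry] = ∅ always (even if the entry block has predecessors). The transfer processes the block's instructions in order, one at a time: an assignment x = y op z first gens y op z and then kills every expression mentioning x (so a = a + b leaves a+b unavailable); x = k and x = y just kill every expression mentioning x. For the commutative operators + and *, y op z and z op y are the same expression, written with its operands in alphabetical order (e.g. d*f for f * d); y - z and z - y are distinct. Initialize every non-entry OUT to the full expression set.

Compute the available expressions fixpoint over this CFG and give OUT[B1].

Answer: {c-c}

Working:
Converged values:
  B0: | IN={} | OUT={}
  B1: | IN={} | OUT={c-c}
  B2: | IN={} | OUT={d*f}
  B3: | IN={} | OUT={}
  B4: | IN={} | OUT={}
  B5: | IN={} | OUT={}
  B6: | IN={} | OUT={}
  B7: | IN={} | OUT={a*d}
  B8: | IN={a*d} | OUT={a*d, e*f, e+f}

Merge at B1: IN[B1] = OUT[B0] = {}
Applying B1's transfer function to that IN value gives OUT[B1] (row B1 above).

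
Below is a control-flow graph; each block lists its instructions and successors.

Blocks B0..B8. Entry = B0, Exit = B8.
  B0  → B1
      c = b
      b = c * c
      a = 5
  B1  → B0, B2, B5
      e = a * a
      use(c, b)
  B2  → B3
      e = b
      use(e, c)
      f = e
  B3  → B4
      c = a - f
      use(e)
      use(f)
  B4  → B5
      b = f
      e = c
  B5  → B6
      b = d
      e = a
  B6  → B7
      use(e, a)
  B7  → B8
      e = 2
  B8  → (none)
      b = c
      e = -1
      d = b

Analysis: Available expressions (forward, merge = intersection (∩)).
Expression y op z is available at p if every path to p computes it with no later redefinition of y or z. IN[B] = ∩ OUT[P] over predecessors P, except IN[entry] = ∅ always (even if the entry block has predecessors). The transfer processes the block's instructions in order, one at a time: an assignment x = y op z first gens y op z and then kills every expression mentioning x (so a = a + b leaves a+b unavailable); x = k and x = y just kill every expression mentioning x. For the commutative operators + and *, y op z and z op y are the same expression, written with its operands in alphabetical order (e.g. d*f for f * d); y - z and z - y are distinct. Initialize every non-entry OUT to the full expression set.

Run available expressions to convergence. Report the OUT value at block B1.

Converged values:
  B0: | IN={} | OUT={c*c}
  B1: | IN={c*c} | OUT={a*a, c*c}
  B2: | IN={a*a, c*c} | OUT={a*a, c*c}
  B3: | IN={a*a, c*c} | OUT={a*a, a-f}
  B4: | IN={a*a, a-f} | OUT={a*a, a-f}
  B5: | IN={a*a} | OUT={a*a}
  B6: | IN={a*a} | OUT={a*a}
  B7: | IN={a*a} | OUT={a*a}
  B8: | IN={a*a} | OUT={a*a}

Merge at B1: IN[B1] = OUT[B0] = {c*c}
Applying B1's transfer function to that IN value gives OUT[B1] (row B1 above).

Answer: {a*a, c*c}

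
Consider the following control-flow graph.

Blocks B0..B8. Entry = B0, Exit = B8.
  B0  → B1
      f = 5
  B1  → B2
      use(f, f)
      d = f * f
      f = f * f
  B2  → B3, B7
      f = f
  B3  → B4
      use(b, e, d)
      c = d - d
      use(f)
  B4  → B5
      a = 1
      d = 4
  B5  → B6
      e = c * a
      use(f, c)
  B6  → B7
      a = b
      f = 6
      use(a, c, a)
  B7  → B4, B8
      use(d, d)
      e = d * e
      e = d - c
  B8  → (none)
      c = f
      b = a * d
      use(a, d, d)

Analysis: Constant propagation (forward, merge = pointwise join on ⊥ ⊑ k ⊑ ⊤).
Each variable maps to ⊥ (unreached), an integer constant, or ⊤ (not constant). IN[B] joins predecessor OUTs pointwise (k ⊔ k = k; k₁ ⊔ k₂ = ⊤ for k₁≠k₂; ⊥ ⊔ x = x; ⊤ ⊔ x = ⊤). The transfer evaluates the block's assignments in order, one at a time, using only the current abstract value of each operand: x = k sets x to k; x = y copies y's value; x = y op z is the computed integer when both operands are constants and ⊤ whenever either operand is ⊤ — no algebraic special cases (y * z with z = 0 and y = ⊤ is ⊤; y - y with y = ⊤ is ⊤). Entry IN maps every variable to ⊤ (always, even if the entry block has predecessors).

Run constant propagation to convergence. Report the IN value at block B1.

Answer: {a: ⊤, b: ⊤, c: ⊤, d: ⊤, e: ⊤, f: 5}

Trace:
Converged values:
  B0:   IN=(all ⊤)   OUT={f:5; rest ⊤}
  B1:   IN={f:5; rest ⊤}   OUT={d:25, f:25; rest ⊤}
  B2:   IN={d:25, f:25; rest ⊤}   OUT={d:25, f:25; rest ⊤}
  B3:   IN={d:25, f:25; rest ⊤}   OUT={c:0, d:25, f:25; rest ⊤}
  B4:   IN=(all ⊤)   OUT={a:1, d:4; rest ⊤}
  B5:   IN={a:1, d:4; rest ⊤}   OUT={a:1, d:4; rest ⊤}
  B6:   IN={a:1, d:4; rest ⊤}   OUT={d:4, f:6; rest ⊤}
  B7:   IN=(all ⊤)   OUT=(all ⊤)
  B8:   IN=(all ⊤)   OUT=(all ⊤)

Merge at B1: IN[B1] = OUT[B0] = {a: ⊤, b: ⊤, c: ⊤, d: ⊤, e: ⊤, f: 5}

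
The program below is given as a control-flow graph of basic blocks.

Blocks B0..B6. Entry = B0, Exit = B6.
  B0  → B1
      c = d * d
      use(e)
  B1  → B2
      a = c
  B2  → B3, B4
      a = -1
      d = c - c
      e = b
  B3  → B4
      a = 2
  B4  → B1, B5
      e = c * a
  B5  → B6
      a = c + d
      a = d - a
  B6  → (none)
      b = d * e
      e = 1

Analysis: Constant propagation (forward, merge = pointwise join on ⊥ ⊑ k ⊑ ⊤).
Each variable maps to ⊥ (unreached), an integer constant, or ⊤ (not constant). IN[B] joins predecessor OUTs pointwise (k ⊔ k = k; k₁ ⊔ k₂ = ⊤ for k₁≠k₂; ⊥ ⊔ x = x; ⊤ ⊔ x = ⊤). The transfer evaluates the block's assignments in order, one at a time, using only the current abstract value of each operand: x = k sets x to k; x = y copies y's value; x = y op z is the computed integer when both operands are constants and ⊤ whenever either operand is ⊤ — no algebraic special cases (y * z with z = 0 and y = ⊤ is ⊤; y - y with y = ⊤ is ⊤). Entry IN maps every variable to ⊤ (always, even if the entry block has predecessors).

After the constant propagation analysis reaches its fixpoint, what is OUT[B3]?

Fixpoint table:
  B0:   IN=(all ⊤)   OUT=(all ⊤)
  B1:   IN=(all ⊤)   OUT=(all ⊤)
  B2:   IN=(all ⊤)   OUT={a:-1; rest ⊤}
  B3:   IN={a:-1; rest ⊤}   OUT={a:2; rest ⊤}
  B4:   IN=(all ⊤)   OUT=(all ⊤)
  B5:   IN=(all ⊤)   OUT=(all ⊤)
  B6:   IN=(all ⊤)   OUT={e:1; rest ⊤}

Merge at B3: IN[B3] = OUT[B2] = {a: -1, b: ⊤, c: ⊤, d: ⊤, e: ⊤, f: ⊤}
Applying B3's transfer function to that IN value gives OUT[B3] (row B3 above).

Answer: {a: 2, b: ⊤, c: ⊤, d: ⊤, e: ⊤, f: ⊤}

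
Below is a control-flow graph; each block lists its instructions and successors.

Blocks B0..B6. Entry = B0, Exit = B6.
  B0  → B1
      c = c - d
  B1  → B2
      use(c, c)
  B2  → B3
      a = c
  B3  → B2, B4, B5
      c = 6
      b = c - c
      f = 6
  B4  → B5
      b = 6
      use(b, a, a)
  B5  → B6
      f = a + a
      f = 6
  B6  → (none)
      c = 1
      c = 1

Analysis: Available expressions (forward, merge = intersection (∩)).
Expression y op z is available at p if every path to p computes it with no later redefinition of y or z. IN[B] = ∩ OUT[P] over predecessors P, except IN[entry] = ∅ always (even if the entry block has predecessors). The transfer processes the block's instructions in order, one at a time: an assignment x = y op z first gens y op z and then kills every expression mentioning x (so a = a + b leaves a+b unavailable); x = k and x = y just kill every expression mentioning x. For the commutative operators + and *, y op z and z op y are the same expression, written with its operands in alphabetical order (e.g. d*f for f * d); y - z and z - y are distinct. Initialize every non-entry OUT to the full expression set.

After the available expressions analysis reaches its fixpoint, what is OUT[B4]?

Answer: {c-c}

Trace:
Per-block solution:
  B0:   IN={}   OUT={}
  B1:   IN={}   OUT={}
  B2:   IN={}   OUT={}
  B3:   IN={}   OUT={c-c}
  B4:   IN={c-c}   OUT={c-c}
  B5:   IN={c-c}   OUT={a+a, c-c}
  B6:   IN={a+a, c-c}   OUT={a+a}

Merge at B4: IN[B4] = OUT[B3] = {c-c}
Applying B4's transfer function to that IN value gives OUT[B4] (row B4 above).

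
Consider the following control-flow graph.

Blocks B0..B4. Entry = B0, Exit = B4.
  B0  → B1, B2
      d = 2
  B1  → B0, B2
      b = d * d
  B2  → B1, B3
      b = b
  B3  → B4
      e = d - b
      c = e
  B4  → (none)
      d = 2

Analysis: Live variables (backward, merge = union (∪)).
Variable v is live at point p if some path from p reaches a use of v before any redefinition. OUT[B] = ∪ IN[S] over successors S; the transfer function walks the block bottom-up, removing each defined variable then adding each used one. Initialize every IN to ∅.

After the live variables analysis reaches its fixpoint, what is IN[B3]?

Answer: {b, d}

Working:
Fixpoint table:
  B0:  IN={b}  OUT={b, d}
  B1:  IN={d}  OUT={b, d}
  B2:  IN={b, d}  OUT={b, d}
  B3:  IN={b, d}  OUT={}
  B4:  IN={}  OUT={}

Merge at B3: OUT[B3] = IN[B4] = {}
Applying B3's transfer function to that OUT value gives IN[B3] (row B3 above).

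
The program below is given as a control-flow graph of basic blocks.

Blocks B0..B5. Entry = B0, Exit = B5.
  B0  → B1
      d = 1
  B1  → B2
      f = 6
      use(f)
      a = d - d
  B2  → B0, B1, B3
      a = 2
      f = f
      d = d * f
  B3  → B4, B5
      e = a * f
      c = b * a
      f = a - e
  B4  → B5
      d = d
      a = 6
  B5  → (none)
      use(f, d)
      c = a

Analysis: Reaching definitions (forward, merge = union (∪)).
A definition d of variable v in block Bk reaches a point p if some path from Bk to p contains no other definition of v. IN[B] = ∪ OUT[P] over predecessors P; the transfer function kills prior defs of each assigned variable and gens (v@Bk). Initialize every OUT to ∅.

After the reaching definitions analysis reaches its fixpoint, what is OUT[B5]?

Answer: {a@B2, a@B4, c@B5, d@B2, d@B4, e@B3, f@B3}

Derivation:
Converged values:
  B0:  IN={a@B2, d@B2, f@B2}  OUT={a@B2, d@B0, f@B2}
  B1:  IN={a@B2, d@B0, d@B2, f@B2}  OUT={a@B1, d@B0, d@B2, f@B1}
  B2:  IN={a@B1, d@B0, d@B2, f@B1}  OUT={a@B2, d@B2, f@B2}
  B3:  IN={a@B2, d@B2, f@B2}  OUT={a@B2, c@B3, d@B2, e@B3, f@B3}
  B4:  IN={a@B2, c@B3, d@B2, e@B3, f@B3}  OUT={a@B4, c@B3, d@B4, e@B3, f@B3}
  B5:  IN={a@B2, a@B4, c@B3, d@B2, d@B4, e@B3, f@B3}  OUT={a@B2, a@B4, c@B5, d@B2, d@B4, e@B3, f@B3}

Merge at B5: IN[B5] = OUT[B3] ⊔ OUT[B4] = {a@B2, a@B4, c@B3, d@B2, d@B4, e@B3, f@B3}
Applying B5's transfer function to that IN value gives OUT[B5] (row B5 above).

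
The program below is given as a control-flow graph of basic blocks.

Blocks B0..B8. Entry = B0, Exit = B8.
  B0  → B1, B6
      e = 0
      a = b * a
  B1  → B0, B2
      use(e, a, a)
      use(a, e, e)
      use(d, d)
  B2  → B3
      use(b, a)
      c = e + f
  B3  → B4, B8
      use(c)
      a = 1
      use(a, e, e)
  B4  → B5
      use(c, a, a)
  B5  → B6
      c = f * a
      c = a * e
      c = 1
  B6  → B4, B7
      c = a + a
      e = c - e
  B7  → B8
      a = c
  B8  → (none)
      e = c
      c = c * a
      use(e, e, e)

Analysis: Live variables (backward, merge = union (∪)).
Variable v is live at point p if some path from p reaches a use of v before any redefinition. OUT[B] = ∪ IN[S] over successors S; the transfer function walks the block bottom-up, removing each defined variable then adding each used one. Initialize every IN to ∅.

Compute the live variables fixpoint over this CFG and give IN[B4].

Per-block solution:
  B0: | IN={a, b, d, f} | OUT={a, b, d, e, f}
  B1: | IN={a, b, d, e, f} | OUT={a, b, d, e, f}
  B2: | IN={a, b, e, f} | OUT={c, e, f}
  B3: | IN={c, e, f} | OUT={a, c, e, f}
  B4: | IN={a, c, e, f} | OUT={a, e, f}
  B5: | IN={a, e, f} | OUT={a, e, f}
  B6: | IN={a, e, f} | OUT={a, c, e, f}
  B7: | IN={c} | OUT={a, c}
  B8: | IN={a, c} | OUT={}

Merge at B4: OUT[B4] = IN[B5] = {a, e, f}
Applying B4's transfer function to that OUT value gives IN[B4] (row B4 above).

Answer: {a, c, e, f}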